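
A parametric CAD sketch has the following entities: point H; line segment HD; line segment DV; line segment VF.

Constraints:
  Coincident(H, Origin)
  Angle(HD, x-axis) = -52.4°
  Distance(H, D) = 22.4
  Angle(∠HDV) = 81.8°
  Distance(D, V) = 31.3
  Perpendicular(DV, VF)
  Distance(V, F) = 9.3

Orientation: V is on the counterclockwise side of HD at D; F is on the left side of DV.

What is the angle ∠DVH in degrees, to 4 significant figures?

38.27°

H is at the origin; HD runs at -52.4° with length 22.4, so D = 22.4·(cos -52.4°, sin -52.4°) = (13.67, -17.75). ∠HDV = 81.8°, so DV runs at -52.4° + (180° − 81.8°) = 45.80° from the x-axis; with |DV| = 31.3, V = D + 31.3·(cos 45.80°, sin 45.80°) = (35.49, 4.692). Then cos ∠DVH = VD·VH / (|VD||VH|), giving 38.27°.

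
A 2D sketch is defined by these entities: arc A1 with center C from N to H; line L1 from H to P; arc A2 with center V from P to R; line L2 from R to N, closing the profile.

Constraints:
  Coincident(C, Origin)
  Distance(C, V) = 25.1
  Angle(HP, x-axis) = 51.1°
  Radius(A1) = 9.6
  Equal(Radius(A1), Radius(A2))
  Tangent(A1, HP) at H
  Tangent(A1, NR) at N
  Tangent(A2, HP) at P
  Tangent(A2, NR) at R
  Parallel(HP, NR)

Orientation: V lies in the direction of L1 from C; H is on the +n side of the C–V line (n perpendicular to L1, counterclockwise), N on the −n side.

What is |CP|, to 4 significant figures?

26.87

Tangency of A1 to both parallel lines with radius 9.6 puts H and N at C ± 9.6·n: H = (-7.471, 6.028), N = (7.471, -6.028). Equal radii place P and R the same way about V: P = V + 9.6·n = (8.291, 25.56), R = V − 9.6·n = (23.23, 13.51). Then |CP| = |P − C| = 26.87.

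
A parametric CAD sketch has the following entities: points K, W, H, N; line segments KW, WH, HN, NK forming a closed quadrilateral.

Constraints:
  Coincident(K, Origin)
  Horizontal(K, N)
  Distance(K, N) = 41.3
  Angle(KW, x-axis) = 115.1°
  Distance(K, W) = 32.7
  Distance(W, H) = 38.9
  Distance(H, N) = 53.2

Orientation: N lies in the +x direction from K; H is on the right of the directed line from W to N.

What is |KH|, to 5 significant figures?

14.410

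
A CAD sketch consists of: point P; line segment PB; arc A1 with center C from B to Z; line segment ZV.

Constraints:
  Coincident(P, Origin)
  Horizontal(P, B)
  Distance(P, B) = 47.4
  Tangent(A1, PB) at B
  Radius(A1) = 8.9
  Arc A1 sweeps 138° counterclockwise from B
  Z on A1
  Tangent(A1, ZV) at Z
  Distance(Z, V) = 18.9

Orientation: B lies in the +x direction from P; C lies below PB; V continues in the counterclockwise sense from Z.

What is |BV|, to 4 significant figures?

29.30

On A1, B sits at bearing 90° from C; a 138° counterclockwise sweep puts Z at bearing 228°, so Z = C + 8.9·(cos 228°, sin 228°) = (41.44, -15.51). Tangency of A1 to ZV means the radius CZ is perpendicular to ZV, so ZV runs along (−sin 228°, cos 228°); with |ZV| = 18.9, V = (55.49, -28.16). Then |BV| = |V − B| = 29.30.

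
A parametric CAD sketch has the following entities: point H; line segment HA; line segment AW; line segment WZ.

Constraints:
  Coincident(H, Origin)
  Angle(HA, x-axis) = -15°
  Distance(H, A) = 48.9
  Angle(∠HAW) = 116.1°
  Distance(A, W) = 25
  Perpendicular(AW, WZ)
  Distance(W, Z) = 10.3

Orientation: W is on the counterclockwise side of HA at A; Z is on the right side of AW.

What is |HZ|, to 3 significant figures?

71.4

H is at the origin; HA runs at -15.0° with length 48.9, so A = 48.9·(cos -15.0°, sin -15.0°) = (47.2, -12.7). ∠HAW = 116.1°, so AW runs at -15.0° + (180° − 116.1°) = 48.9° from the x-axis; with |AW| = 25.0, W = A + 25.0·(cos 48.9°, sin 48.9°) = (63.7, 6.18). AW is perpendicular to WZ; with |WZ| = 10.3 on the right of AW, Z = W + 10.3·(0.754, -0.657) = (71.4, -0.588). Then |HZ| = |Z − H| = 71.4.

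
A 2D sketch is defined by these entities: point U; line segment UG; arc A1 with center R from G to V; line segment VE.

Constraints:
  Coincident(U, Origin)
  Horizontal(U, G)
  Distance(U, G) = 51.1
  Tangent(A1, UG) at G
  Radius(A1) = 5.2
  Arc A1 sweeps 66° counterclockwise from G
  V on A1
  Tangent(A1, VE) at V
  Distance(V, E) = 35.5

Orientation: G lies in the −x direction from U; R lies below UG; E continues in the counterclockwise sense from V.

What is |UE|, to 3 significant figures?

78.8

U is at the origin; U and G share the same y with |UG| = 51.1 and G on the −x side, so G = (-51.1, 0.00). Tangency of A1 to UG means the radius RG is perpendicular to UG, so R = G + (0, -5.2) = (-51.1, -5.20). On A1, G sits at bearing 90° from R; a 66° counterclockwise sweep puts V at bearing 156°, so V = R + 5.2·(cos 156°, sin 156°) = (-55.9, -3.08). Tangency of A1 to VE means the radius RV is perpendicular to VE, so VE runs along (−sin 156°, cos 156°); with |VE| = 35.5, E = (-70.3, -35.5). Then |UE| = |E − U| = 78.8.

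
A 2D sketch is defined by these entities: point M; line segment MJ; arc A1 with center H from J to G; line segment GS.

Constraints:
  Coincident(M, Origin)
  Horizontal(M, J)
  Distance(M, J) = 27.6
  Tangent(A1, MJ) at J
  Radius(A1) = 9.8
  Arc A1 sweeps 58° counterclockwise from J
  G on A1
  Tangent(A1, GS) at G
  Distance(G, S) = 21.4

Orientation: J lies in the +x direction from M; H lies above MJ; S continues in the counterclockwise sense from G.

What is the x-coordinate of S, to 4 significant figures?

47.25

On A1, J sits at bearing -90° from H; a 58° counterclockwise sweep puts G at bearing -32°, so G = H + 9.8·(cos -32°, sin -32°) = (35.91, 4.607). The tangent condition forces HG to be normal to GS, so GS runs along (−sin -32°, cos -32°); with |GS| = 21.4, S = (47.25, 22.76). So S.x = 47.25.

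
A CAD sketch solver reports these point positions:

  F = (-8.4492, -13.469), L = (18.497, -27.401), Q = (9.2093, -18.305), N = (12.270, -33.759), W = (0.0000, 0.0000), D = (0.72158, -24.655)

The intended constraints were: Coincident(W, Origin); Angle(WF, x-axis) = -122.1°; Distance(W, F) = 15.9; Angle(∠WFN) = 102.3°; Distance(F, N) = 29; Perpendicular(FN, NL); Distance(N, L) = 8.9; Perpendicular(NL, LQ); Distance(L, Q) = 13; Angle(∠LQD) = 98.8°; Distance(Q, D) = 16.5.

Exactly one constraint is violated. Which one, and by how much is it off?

Distance(Q, D) = 16.5 — off by 5.90.

W = (0.00, 0.00) ✓; WF at -122.1° ✓; |WF| = 15.90 ✓; ∠WFN = 102.3° ✓; |FN| = 29.00 ✓; ∠(FN, NL) = 90.00° ✓; |NL| = 8.899 ✓; ∠(NL, LQ) = 90.00° ✓; |LQ| = 13.00 ✓; ∠LQD = 98.80° ✓; |QD| = 10.60 ✗.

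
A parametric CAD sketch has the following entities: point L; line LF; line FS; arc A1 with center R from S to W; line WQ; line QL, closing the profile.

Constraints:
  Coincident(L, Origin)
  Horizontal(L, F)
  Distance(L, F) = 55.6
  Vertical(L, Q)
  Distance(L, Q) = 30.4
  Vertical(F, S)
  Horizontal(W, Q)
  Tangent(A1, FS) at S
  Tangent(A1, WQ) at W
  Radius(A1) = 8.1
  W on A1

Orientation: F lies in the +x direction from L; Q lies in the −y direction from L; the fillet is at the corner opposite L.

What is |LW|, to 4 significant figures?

56.40

L is at the origin; L and F share the same y with |LF| = 55.6 and F on the +x side, so F = (55.60, 0.000). LQ is vertical with |LQ| = 30.4 and Q on the −y side, so Q = (0.000, -30.40). The virtual corner opposite L is at (55.60, -30.40). The tangent condition forces RS to be normal to FS and tangency of A1 to WQ means the radius RW is perpendicular to WQ, with radius 8.1, so the center R sits 8.1 in from both sides at R = (47.50, -22.30). That places the tangent points at S = (55.60, -22.30) on FS and W = (47.50, -30.40) on WQ. Then |LW| = |W − L| = 56.40.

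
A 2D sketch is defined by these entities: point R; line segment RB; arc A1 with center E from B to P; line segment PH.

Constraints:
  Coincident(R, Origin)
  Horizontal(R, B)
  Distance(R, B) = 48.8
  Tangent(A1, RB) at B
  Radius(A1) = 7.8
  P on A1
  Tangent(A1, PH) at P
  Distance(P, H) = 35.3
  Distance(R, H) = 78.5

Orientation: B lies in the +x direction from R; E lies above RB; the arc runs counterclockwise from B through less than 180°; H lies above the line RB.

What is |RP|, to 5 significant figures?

56.309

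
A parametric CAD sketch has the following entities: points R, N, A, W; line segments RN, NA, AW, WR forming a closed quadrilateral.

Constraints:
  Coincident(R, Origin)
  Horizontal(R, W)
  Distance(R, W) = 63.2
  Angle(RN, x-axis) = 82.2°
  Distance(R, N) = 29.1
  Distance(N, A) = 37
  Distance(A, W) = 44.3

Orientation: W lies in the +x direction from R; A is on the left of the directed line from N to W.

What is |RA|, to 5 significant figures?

54.854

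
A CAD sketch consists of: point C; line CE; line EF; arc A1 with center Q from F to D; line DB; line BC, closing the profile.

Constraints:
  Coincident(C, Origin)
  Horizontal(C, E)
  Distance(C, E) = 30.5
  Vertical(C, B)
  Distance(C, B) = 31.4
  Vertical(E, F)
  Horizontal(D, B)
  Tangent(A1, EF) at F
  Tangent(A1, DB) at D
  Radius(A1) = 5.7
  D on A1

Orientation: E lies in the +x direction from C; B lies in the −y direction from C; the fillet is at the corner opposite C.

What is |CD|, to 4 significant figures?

40.01

C is at the origin; CE is horizontal with |CE| = 30.5 and E on the +x side, so E = (30.50, 0.000). CB is vertical with |CB| = 31.4 and B on the −y side, so B = (0.000, -31.40). The virtual corner opposite C is at (30.50, -31.40). Since A1 is tangent to EF there, QF ⟂ EF and A1 meets DB tangentially, so QD is at right angles to DB, with radius 5.7, so the center Q sits 5.7 in from both sides at Q = (24.80, -25.70). That places the tangent points at F = (30.50, -25.70) on EF and D = (24.80, -31.40) on DB. Then |CD| = |D − C| = 40.01.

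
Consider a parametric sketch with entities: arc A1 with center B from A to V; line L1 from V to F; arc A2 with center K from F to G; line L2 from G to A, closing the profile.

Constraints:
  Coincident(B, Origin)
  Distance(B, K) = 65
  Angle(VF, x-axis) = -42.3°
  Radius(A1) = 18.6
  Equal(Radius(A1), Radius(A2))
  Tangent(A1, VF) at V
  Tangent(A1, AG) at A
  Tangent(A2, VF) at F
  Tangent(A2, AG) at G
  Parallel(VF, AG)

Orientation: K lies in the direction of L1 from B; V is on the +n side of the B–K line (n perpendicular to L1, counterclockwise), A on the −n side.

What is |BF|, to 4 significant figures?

67.61

Tangency of A1 to both parallel lines with radius 18.6 puts V and A at B ± 18.6·n: V = (12.52, 13.76), A = (-12.52, -13.76). Equal radii place F and G the same way about K: F = K + 18.6·n = (60.59, -29.99), G = K − 18.6·n = (35.56, -57.50). Then |BF| = |F − B| = 67.61.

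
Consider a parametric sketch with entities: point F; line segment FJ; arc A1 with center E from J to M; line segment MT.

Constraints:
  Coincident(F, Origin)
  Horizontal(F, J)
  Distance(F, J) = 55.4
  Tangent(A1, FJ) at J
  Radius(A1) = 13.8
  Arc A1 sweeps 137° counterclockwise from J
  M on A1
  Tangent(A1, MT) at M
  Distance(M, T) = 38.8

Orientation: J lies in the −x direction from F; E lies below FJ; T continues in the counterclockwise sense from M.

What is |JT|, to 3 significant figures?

53.8

On A1, J sits at bearing 90° from E; a 137° counterclockwise sweep puts M at bearing 227°, so M = E + 13.8·(cos 227°, sin 227°) = (-64.8, -23.9). Tangency of A1 to MT means the radius EM is perpendicular to MT, so MT runs along (−sin 227°, cos 227°); with |MT| = 38.8, T = (-36.4, -50.4). Then |JT| = |T − J| = 53.8.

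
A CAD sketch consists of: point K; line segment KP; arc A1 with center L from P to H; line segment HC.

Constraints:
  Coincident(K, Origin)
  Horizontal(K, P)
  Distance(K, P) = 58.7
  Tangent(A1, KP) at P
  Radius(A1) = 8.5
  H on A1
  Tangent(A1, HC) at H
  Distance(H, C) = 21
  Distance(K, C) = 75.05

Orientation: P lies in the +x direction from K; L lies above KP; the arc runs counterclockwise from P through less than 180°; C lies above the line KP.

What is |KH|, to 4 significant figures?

67.57

K is at the origin; K and P share the same y with |KP| = 58.7 and P on the +x side, so P = (58.70, 0.000). Tangency of A1 to KP means the radius LP is perpendicular to KP, so L = P + (0, 8.5) = (58.70, 8.500). Since LH ⟂ HC (tangency), |LC| = √(8.5² + 21.0²) = 22.66 regardless of where H sits on A1. So C lies on both circle(K, 75.05) and circle(L, 22.66); the above-KP intersection is C = (69.45, 28.44). H is the foot of the tangent from C: H = (67.15, 7.568).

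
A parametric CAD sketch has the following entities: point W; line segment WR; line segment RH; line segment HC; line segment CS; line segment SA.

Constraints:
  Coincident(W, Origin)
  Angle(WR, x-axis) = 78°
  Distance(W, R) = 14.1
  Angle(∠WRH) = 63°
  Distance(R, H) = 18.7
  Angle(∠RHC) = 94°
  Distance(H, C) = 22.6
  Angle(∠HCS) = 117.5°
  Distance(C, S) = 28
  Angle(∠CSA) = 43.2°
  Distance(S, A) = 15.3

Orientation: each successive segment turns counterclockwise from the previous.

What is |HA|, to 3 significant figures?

28.9

∠HCS = 117.5° gives CS at -16.5° from the x-axis; with |CS| = 28.0, S = (16.0, -21.2). ∠CSA = 43.2° gives SA at 120° from the x-axis; with |SA| = 15.3, A = (8.31, -7.98). Then |HA| = |A − H| = 28.9.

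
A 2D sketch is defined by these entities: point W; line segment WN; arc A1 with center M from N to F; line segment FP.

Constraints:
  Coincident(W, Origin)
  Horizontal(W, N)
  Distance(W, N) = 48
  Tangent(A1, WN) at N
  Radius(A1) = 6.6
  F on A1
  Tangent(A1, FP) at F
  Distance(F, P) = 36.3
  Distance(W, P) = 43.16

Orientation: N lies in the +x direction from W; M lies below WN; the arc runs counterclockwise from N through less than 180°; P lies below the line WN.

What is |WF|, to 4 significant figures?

42.35

Checks: |MF| = 6.600 ✓; ∠(MF, FP) = 90.00° ✓; |FP| = 36.30 ✓; |WP| = 43.16 ✓.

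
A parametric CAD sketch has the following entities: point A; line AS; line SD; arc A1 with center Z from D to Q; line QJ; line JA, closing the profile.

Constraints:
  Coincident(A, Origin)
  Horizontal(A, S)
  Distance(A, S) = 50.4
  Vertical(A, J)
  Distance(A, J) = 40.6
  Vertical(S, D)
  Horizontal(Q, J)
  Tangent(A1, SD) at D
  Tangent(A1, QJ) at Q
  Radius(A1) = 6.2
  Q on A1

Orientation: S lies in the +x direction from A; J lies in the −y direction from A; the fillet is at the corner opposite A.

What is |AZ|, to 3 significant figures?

56.0

A is at the origin; AS is horizontal with |AS| = 50.4 and S on the +x side, so S = (50.4, 0.00). A and J share the same x with |AJ| = 40.6 and J on the −y side, so J = (0.00, -40.6). The virtual corner opposite A is at (50.4, -40.6). Tangency of A1 to SD means the radius ZD is perpendicular to SD and the tangent condition forces ZQ to be normal to QJ, with radius 6.2, so the center Z sits 6.2 in from both sides at Z = (44.2, -34.4). Then |AZ| = |Z − A| = 56.0.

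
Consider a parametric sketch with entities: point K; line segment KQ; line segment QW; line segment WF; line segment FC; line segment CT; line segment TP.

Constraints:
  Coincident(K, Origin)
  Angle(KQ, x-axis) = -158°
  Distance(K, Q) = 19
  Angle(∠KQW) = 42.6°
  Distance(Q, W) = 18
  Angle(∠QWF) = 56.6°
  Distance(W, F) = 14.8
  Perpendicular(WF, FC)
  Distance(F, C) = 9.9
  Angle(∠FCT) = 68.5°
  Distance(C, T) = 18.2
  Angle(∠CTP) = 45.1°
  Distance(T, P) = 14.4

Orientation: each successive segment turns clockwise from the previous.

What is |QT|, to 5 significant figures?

16.858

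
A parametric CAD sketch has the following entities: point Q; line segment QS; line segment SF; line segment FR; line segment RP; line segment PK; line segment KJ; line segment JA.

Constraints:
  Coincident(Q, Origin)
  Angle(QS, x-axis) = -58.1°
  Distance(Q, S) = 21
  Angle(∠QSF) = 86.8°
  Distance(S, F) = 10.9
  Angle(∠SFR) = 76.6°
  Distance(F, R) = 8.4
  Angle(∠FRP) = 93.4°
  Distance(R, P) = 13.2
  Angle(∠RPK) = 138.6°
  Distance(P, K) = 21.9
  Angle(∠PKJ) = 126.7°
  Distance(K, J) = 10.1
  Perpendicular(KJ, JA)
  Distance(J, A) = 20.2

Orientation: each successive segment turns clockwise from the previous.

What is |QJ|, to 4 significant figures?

45.03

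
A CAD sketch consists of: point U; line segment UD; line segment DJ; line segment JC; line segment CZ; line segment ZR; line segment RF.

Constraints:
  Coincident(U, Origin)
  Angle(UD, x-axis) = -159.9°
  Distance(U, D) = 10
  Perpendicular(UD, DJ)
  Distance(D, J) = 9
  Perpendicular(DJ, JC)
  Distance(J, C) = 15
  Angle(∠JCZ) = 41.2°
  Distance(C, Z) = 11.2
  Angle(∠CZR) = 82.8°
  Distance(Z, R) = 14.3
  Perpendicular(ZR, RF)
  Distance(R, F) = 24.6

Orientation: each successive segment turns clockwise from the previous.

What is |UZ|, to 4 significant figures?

3.792

U is at the origin; UD runs at -159.9° with length 10.0, so D = (-9.391, -3.437). The perpendicularity gives DJ at right angles to UD, so DJ runs at 110.1°; with |DJ| = 9.0, J = (-12.48, 5.015). DJ is perpendicular to JC, so JC runs at 20.10°; with |JC| = 15.0, C = (1.603, 10.17). ∠JCZ = 41.2° gives CZ at -118.7° from the x-axis; with |CZ| = 11.2, Z = (-3.776, 0.3461). Then |UZ| = |Z − U| = 3.792.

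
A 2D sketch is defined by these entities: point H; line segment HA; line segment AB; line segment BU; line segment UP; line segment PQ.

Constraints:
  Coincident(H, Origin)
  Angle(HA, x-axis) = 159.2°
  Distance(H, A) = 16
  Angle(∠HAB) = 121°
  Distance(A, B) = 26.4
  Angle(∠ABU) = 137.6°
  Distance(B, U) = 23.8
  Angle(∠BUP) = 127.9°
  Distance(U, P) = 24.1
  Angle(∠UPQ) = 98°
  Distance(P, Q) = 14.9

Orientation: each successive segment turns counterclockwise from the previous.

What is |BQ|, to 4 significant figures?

40.99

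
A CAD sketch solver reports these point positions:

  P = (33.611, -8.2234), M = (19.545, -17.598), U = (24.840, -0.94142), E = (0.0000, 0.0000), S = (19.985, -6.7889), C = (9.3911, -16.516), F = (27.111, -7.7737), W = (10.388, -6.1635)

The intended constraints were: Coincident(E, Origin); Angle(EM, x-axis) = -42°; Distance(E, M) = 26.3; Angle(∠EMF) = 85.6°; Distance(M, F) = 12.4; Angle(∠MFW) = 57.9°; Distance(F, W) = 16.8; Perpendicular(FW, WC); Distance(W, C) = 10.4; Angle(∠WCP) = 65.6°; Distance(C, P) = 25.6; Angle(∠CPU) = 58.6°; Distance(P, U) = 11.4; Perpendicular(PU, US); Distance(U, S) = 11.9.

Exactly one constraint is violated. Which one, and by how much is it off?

Distance(U, S) = 11.9 — off by 4.30.

E = (0.00, 0.00) ✓; EM at -42.00° ✓; |EM| = 26.30 ✓; ∠EMF = 85.60° ✓; |MF| = 12.40 ✓; ∠MFW = 57.90° ✓; |FW| = 16.80 ✓; ∠(FW, WC) = 90.00° ✓; |WC| = 10.40 ✓; ∠WCP = 65.60° ✓; |CP| = 25.60 ✓; ∠CPU = 58.60° ✓; |PU| = 11.40 ✓; ∠(PU, US) = 90.00° ✓; |US| = 7.600 ✗.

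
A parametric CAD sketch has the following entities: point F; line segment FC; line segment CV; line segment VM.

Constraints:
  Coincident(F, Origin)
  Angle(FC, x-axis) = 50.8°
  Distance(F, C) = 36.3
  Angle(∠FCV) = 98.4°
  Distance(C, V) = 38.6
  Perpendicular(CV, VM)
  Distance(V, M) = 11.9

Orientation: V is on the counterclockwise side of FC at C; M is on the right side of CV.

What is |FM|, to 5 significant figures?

64.910

F is at the origin; FC runs at 50.8° with length 36.3, so C = 36.3·(cos 50.8°, sin 50.8°) = (22.943, 28.130). ∠FCV = 98.4°, so CV runs at 50.8° + (180° − 98.4°) = 132.40° from the x-axis; with |CV| = 38.6, V = C + 38.6·(cos 132.40°, sin 132.40°) = (-3.0854, 56.635). The perpendicularity gives VM at right angles to CV; with |VM| = 11.9 on the right of CV, M = V + 11.9·(0.73846, 0.67430) = (5.7022, 64.659). Then |FM| = |M − F| = 64.910.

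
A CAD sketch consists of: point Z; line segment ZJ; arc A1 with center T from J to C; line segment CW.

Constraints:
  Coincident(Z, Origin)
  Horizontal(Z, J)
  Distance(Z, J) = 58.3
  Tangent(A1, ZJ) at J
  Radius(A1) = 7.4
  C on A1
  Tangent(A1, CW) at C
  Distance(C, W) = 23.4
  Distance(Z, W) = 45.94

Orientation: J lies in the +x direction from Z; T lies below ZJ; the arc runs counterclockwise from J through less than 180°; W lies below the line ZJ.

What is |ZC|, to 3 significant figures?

52.1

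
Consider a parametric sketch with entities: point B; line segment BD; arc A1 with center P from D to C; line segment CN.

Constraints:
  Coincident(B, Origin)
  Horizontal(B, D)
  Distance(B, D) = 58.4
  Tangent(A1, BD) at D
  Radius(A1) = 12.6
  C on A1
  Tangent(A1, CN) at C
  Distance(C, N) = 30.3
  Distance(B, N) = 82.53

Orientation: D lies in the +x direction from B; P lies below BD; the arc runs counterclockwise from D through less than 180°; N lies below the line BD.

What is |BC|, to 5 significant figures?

53.743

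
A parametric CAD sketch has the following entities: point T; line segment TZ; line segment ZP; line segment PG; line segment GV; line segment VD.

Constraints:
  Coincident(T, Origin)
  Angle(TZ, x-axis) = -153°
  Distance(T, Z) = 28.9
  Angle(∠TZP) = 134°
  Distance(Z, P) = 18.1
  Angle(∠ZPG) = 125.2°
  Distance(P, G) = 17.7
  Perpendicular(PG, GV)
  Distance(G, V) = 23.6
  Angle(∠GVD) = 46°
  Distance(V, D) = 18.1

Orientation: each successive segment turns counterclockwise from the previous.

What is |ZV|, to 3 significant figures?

29.5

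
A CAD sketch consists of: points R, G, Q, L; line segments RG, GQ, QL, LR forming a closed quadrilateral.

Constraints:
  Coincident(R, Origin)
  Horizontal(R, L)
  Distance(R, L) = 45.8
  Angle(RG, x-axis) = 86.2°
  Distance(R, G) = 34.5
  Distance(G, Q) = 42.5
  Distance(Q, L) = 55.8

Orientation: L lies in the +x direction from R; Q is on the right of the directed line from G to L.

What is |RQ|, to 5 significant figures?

11.550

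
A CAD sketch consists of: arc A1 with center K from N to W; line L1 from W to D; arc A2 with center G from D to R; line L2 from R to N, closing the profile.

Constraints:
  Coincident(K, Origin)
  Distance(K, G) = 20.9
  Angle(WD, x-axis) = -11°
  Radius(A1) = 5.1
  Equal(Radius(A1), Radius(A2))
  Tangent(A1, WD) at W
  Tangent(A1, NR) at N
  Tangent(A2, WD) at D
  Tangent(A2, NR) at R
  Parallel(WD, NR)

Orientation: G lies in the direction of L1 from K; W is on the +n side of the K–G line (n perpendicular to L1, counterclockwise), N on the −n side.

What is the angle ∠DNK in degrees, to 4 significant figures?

63.99°

The slot axis is L1's direction at -11.0°, so u = (cos -11.0°, sin -11.0°) = (0.9816, -0.1908) and n = (−sin -11.0°, cos -11.0°) = (0.1908, 0.9816). K is at the origin and G lies 20.9 along u from K, so G = 20.9·u = (20.52, -3.988). Tangency of A1 to both parallel lines with radius 5.1 puts W and N at K ± 5.1·n: W = (0.9731, 5.006), N = (-0.9731, -5.006). Equal radii place D and R the same way about G: D = G + 5.1·n = (21.49, 1.018), R = G − 5.1·n = (19.54, -8.994). Then cos ∠DNK = ND·NK / (|ND||NK|), giving 63.99°.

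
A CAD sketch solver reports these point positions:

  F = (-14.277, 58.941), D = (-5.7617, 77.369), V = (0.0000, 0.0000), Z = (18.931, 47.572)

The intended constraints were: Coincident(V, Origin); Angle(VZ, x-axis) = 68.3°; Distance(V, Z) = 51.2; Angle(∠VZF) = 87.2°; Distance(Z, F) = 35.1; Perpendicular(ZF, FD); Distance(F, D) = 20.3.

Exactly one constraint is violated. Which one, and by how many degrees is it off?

Perpendicular(ZF, FD) — off by 5.90°.

V = (0.00, 0.00) ✓; VZ at 68.30° ✓; |VZ| = 51.20 ✓; ∠VZF = 87.20° ✓; |ZF| = 35.10 ✓; ∠(ZF, FD) = 95.90° ✗; |FD| = 20.30 ✓.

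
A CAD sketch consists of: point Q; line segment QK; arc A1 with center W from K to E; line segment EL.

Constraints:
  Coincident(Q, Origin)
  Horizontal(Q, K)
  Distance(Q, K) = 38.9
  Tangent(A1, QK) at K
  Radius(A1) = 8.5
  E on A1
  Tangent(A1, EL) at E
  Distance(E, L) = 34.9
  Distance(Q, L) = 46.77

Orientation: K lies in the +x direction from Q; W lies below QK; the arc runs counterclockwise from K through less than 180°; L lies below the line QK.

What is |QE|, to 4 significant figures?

31.32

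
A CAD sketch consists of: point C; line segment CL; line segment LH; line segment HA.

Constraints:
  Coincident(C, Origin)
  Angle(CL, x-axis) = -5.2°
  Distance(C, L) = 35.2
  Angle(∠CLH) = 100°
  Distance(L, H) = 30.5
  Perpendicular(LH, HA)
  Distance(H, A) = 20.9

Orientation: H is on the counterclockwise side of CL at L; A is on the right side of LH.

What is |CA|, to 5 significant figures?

66.543

C is at the origin; CL runs at -5.2° with length 35.2, so L = 35.2·(cos -5.2°, sin -5.2°) = (35.055, -3.1903). ∠CLH = 100.0°, so LH runs at -5.2° + (180° − 100.0°) = 74.800° from the x-axis; with |LH| = 30.5, H = L + 30.5·(cos 74.800°, sin 74.800°) = (43.052, 26.243). LH is perpendicular to HA; with |HA| = 20.9 on the right of LH, A = H + 20.9·(0.96502, -0.26219) = (63.221, 20.763). Then |CA| = |A − C| = 66.543.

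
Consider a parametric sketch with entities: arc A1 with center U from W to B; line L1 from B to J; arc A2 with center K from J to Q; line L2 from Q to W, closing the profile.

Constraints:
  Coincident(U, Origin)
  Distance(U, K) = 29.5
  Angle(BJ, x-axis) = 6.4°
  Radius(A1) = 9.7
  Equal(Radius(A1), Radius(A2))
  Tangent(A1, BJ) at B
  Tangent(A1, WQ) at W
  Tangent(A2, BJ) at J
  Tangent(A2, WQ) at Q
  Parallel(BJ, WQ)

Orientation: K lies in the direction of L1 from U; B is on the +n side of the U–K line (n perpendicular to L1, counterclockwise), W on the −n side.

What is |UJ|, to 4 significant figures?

31.05

The slot axis is L1's direction at 6.4°, so u = (cos 6.4°, sin 6.4°) = (0.9938, 0.1115) and n = (−sin 6.4°, cos 6.4°) = (-0.1115, 0.9938). U is at the origin and K lies 29.5 along u from U, so K = 29.5·u = (29.32, 3.288). Tangency of A1 to both parallel lines with radius 9.7 puts B and W at U ± 9.7·n: B = (-1.081, 9.640), W = (1.081, -9.640). Equal radii place J and Q the same way about K: J = K + 9.7·n = (28.23, 12.93), Q = K − 9.7·n = (30.40, -6.351). Then |UJ| = |J − U| = 31.05.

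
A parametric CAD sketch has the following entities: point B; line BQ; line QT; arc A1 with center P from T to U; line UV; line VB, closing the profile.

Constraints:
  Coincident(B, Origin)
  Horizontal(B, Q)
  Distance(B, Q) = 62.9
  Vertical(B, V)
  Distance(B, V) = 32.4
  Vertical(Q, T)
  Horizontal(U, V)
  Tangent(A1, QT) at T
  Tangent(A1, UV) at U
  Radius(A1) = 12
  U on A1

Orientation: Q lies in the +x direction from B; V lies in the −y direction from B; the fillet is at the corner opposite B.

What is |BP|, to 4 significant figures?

54.84

B is at the origin; B and Q share the same y with |BQ| = 62.9 and Q on the +x side, so Q = (62.90, 0.000). BV is vertical with |BV| = 32.4 and V on the −y side, so V = (0.000, -32.40). The virtual corner opposite B is at (62.90, -32.40). Tangency of A1 to QT means the radius PT is perpendicular to QT and A1 meets UV tangentially, so PU is at right angles to UV, with radius 12.0, so the center P sits 12.0 in from both sides at P = (50.90, -20.40). Then |BP| = |P − B| = 54.84.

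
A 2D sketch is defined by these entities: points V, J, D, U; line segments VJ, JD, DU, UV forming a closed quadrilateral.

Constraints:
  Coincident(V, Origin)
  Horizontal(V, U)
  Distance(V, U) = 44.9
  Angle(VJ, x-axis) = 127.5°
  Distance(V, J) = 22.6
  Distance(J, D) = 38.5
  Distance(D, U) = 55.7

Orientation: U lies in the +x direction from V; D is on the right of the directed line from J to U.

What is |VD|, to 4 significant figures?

21.21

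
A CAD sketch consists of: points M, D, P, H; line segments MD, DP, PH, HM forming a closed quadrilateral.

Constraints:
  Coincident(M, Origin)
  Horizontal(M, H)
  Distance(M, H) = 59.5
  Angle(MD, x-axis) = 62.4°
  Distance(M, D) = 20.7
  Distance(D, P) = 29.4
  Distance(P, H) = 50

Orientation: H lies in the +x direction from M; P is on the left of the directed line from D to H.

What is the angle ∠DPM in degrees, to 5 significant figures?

6.1857°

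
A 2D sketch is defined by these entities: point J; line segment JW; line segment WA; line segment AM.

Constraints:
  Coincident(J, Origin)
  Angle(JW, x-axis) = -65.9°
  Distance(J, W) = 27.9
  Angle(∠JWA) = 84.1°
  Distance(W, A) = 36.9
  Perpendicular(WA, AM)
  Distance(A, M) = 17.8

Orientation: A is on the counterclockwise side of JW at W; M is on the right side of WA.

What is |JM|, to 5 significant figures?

56.861

J is at the origin; JW runs at -65.9° with length 27.9, so W = 27.9·(cos -65.9°, sin -65.9°) = (11.392, -25.468). ∠JWA = 84.1°, so WA runs at -65.9° + (180° − 84.1°) = 30.000° from the x-axis; with |WA| = 36.9, A = W + 36.9·(cos 30.000°, sin 30.000°) = (43.349, -7.0181). The perpendicularity gives AM at right angles to WA; with |AM| = 17.8 on the right of WA, M = A + 17.8·(0.50000, -0.86603) = (52.249, -22.433). Then |JM| = |M − J| = 56.861.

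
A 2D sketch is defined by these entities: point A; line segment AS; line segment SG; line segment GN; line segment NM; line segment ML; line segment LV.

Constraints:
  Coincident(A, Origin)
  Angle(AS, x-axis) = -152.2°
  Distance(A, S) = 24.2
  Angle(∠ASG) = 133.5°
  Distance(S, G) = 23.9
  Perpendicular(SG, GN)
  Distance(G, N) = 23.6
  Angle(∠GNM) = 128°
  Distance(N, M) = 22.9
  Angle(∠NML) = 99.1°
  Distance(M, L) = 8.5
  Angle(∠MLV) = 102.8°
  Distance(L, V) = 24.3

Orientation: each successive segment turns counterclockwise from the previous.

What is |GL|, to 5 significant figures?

40.094

∠GNM = 128.0° gives NM at 36.300° from the x-axis; with |NM| = 22.9, M = (13.301, -27.124). ∠NML = 99.1° gives ML at 117.20° from the x-axis; with |ML| = 8.5, L = (9.4157, -19.564). Then |GL| = |L − G| = 40.094.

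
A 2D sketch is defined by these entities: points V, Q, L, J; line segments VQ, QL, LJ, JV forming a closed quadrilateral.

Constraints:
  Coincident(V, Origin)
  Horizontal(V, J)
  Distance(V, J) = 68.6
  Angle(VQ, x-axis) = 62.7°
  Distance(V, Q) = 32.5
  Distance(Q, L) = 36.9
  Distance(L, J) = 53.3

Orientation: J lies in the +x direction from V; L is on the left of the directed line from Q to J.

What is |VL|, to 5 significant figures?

66.919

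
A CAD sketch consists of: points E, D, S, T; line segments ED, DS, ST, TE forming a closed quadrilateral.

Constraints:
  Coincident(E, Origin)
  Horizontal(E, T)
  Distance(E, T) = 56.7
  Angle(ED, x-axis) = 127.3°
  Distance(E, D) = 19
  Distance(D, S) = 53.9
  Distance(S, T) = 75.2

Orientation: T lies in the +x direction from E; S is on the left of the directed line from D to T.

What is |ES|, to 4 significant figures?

63.97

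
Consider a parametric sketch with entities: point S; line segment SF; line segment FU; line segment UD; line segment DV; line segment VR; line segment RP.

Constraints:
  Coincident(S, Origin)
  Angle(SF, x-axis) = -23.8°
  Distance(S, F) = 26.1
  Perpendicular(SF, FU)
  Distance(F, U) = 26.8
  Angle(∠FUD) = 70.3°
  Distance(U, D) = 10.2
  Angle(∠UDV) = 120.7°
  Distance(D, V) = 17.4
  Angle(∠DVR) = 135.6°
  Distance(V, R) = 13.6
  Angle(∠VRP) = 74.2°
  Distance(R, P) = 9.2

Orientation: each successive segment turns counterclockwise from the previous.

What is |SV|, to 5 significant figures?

14.597

S is at the origin; SF runs at -23.8° with length 26.1, so F = (23.880, -10.533). SF is perpendicular to FU, so FU runs at 66.200°; with |FU| = 26.8, U = (34.695, 13.988). ∠FUD = 70.3° gives UD at 175.90° from the x-axis; with |UD| = 10.2, D = (24.522, 14.718). ∠UDV = 120.7° gives DV at -124.80° from the x-axis; with |DV| = 17.4, V = (14.591, 0.42966). Then |SV| = |V − S| = 14.597.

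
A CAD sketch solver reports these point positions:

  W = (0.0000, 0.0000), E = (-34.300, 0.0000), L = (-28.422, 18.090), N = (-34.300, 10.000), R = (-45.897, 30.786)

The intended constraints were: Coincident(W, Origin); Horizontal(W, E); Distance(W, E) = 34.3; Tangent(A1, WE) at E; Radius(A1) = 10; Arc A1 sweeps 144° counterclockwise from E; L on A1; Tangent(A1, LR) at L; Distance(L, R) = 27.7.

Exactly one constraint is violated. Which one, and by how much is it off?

Distance(L, R) = 27.7 — off by 6.10.

W = (0.00, 0.00) ✓; W.y = 0.00, E.y = 0.00 ✓; |WE| = 34.30 ✓; ∠(NE, EW) = 90.00° ✓; |NE| = 10.00 ✓; bearing(N→L) − bearing(N→E) = 144.0° ✓; |NL| = 10.00 ✓; ∠(NL, LR) = 90.00° ✓; |LR| = 21.60 ✗.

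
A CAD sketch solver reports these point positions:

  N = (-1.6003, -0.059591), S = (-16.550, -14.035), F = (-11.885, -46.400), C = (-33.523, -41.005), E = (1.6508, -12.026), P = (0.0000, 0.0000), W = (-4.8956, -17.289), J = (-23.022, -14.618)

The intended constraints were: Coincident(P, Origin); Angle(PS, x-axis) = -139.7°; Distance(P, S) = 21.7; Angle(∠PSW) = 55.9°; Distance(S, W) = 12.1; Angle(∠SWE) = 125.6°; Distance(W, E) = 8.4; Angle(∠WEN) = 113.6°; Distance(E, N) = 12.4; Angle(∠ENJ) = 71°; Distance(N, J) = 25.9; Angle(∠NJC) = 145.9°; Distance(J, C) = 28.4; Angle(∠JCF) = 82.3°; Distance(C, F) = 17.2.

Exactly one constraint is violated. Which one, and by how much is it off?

Distance(C, F) = 17.2 — off by 5.10.

P = (0.00, 0.00) ✓; PS at -139.7° ✓; |PS| = 21.70 ✓; ∠PSW = 55.90° ✓; |SW| = 12.10 ✓; ∠SWE = 125.6° ✓; |WE| = 8.400 ✓; ∠WEN = 113.6° ✓; |EN| = 12.40 ✓; ∠ENJ = 71.00° ✓; |NJ| = 25.90 ✓; ∠NJC = 145.9° ✓; |JC| = 28.40 ✓; ∠JCF = 82.30° ✓; |CF| = 22.30 ✗.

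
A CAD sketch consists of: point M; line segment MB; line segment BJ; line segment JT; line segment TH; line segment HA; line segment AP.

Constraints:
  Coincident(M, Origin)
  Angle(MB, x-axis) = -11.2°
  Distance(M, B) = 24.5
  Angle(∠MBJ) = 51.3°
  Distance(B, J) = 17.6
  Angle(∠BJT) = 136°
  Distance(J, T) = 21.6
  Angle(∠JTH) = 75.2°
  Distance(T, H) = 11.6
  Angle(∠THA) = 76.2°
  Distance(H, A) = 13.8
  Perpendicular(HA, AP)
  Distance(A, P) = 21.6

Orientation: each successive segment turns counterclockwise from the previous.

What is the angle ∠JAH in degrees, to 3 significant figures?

173°

M is at the origin; MB runs at -11.2° with length 24.5, so B = (24.0, -4.76). ∠MBJ = 51.3° gives BJ at 118° from the x-axis; with |BJ| = 17.6, J = (15.9, 10.9). ∠BJT = 136.0° gives JT at 162° from the x-axis; with |JT| = 21.6, T = (-4.58, 17.7). ∠JTH = 75.2° gives TH at -93.7° from the x-axis; with |TH| = 11.6, H = (-5.33, 6.13). ∠THA = 76.2° gives HA at 10.1° from the x-axis; with |HA| = 13.8, A = (8.26, 8.55). Then cos ∠JAH = AJ·AH / (|AJ||AH|), giving 173°.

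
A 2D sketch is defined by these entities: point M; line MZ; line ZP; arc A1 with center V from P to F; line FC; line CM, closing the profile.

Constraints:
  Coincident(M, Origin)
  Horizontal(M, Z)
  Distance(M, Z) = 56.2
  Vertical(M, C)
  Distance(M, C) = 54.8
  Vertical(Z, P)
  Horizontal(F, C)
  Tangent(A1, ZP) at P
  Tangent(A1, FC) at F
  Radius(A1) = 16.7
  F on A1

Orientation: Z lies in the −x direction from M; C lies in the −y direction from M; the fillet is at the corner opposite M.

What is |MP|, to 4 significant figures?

67.90

M is at the origin; M and Z share the same y with |MZ| = 56.2 and Z on the −x side, so Z = (-56.20, 0.000). M and C share the same x with |MC| = 54.8 and C on the −y side, so C = (0.000, -54.80). The virtual corner opposite M is at (-56.20, -54.80). Since A1 is tangent to ZP there, VP ⟂ ZP and tangency of A1 to FC means the radius VF is perpendicular to FC, with radius 16.7, so the center V sits 16.7 in from both sides at V = (-39.50, -38.10). That places the tangent points at P = (-56.20, -38.10) on ZP and F = (-39.50, -54.80) on FC. Then |MP| = |P − M| = 67.90.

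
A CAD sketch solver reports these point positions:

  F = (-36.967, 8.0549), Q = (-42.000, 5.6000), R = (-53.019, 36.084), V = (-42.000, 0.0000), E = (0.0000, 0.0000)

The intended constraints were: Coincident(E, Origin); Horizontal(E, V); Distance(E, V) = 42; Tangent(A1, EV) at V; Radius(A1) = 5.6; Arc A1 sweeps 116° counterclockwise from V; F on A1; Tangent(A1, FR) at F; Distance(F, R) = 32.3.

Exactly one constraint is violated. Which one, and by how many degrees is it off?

Tangent(A1, FR) at F — off by 3.80°.

E = (0.00, 0.00) ✓; E.y = 0.00, V.y = 0.00 ✓; |EV| = 42.00 ✓; ∠(QV, VE) = 90.00° ✓; |QV| = 5.600 ✓; bearing(Q→F) − bearing(Q→V) = 116.0° ✓; |QF| = 5.600 ✓; ∠(QF, FR) = 86.20° ✗; |FR| = 32.30 ✓.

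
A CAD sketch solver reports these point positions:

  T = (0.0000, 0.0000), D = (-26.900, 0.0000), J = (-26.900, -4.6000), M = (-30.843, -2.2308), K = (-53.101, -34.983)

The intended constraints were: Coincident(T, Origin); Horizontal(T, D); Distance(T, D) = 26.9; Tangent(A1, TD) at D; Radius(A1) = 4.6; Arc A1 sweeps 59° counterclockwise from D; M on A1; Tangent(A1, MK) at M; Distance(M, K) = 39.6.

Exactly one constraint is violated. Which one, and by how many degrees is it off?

Tangent(A1, MK) at M — off by 3.20°.

T = (0.00, 0.00) ✓; T.y = 0.00, D.y = 0.00 ✓; |TD| = 26.90 ✓; ∠(JD, DT) = 90.00° ✓; |JD| = 4.600 ✓; bearing(J→M) − bearing(J→D) = 59.00° ✓; |JM| = 4.600 ✓; ∠(JM, MK) = 93.20° ✗; |MK| = 39.60 ✓.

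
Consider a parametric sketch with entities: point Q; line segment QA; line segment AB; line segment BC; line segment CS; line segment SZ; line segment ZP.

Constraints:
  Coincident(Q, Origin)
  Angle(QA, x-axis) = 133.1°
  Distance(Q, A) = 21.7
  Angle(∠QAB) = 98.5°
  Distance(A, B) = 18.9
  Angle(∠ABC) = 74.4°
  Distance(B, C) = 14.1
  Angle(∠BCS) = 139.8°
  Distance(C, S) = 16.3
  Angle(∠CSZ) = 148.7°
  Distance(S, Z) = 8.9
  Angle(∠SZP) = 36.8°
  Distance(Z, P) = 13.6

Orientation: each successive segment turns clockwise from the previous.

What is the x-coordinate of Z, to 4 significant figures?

-1.162

Q is at the origin; QA runs at 133.1° with length 21.7, so A = (-14.83, 15.84). ∠QAB = 98.5° gives AB at 51.60° from the x-axis; with |AB| = 18.9, B = (-3.087, 30.66). ∠ABC = 74.4° gives BC at -54.00° from the x-axis; with |BC| = 14.1, C = (5.200, 19.25). ∠BCS = 139.8° gives CS at -94.20° from the x-axis; with |CS| = 16.3, S = (4.007, 2.993). ∠CSZ = 148.7° gives SZ at -125.5° from the x-axis; with |SZ| = 8.9, Z = (-1.162, -4.253). So Z.x = -1.162.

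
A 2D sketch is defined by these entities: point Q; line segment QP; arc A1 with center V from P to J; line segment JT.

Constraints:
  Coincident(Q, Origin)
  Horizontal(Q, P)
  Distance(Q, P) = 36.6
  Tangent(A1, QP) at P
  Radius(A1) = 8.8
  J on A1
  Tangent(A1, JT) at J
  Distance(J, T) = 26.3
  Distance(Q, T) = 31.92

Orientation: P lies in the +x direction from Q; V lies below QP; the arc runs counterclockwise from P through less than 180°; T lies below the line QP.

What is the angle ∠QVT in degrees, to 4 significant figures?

56.01°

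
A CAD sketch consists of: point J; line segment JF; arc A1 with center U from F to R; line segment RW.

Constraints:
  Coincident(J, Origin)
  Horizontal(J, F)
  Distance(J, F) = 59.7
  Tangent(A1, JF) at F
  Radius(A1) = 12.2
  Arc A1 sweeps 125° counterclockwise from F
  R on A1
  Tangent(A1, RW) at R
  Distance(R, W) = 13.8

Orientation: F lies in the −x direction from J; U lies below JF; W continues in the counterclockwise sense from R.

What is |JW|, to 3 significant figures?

68.9

On A1, F sits at bearing 90° from U; a 125° counterclockwise sweep puts R at bearing 215°, so R = U + 12.2·(cos 215°, sin 215°) = (-69.7, -19.2). The tangent condition forces UR to be normal to RW, so RW runs along (−sin 215°, cos 215°); with |RW| = 13.8, W = (-61.8, -30.5). Then |JW| = |W − J| = 68.9.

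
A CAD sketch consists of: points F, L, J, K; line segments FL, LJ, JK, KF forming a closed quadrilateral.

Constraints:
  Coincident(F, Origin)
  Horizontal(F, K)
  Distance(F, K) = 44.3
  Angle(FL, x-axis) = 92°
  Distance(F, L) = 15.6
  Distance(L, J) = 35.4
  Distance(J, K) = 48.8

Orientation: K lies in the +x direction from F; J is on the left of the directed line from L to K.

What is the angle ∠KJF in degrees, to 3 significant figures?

54.3°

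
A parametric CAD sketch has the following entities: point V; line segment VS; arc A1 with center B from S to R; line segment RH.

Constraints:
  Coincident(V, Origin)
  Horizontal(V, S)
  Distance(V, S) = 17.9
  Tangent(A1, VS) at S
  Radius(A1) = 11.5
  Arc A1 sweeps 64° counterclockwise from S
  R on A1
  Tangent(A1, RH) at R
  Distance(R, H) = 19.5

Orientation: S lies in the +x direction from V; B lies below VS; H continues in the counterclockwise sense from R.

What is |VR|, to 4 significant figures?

9.946

Since A1 is tangent to VS there, BS ⟂ VS, so B = S + (0, -11.5) = (17.90, -11.50). On A1, S sits at bearing 90° from B; a 64° counterclockwise sweep puts R at bearing 154°, so R = B + 11.5·(cos 154°, sin 154°) = (7.564, -6.459). Then |VR| = |R − V| = 9.946.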